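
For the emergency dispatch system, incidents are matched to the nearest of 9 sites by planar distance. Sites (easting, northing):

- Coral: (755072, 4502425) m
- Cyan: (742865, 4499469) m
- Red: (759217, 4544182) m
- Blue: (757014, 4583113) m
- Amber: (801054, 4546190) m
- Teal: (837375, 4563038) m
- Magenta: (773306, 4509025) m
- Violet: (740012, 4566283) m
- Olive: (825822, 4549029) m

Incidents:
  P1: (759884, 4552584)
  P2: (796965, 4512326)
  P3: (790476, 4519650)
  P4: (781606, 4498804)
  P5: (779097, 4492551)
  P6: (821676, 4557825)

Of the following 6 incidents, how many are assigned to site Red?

P1 → Red
P2 → Magenta
P3 → Magenta
P4 → Magenta
P5 → Magenta
P6 → Olive
1 of the 6 goes to Red.

1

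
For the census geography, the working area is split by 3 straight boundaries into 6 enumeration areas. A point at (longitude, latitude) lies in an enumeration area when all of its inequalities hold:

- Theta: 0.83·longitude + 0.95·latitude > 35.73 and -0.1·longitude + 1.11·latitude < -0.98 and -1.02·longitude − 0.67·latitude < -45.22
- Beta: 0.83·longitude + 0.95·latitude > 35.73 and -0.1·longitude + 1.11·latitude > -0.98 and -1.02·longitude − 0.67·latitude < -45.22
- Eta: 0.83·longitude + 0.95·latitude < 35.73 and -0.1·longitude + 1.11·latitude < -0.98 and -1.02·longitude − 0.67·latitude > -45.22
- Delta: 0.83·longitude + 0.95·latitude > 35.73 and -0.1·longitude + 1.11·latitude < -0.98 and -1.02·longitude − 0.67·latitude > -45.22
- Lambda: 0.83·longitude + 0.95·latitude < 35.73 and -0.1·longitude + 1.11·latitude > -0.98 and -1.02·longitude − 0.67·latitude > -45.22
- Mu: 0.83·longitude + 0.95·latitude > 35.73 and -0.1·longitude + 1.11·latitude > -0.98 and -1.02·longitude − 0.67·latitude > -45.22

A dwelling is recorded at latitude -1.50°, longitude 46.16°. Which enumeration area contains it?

Theta

0.83·46.16 + 0.95·-1.50 = 36.888, which is > 35.73
-0.1·46.16 + 1.11·-1.50 = -6.281, which is < -0.98
-1.02·46.16 − 0.67·-1.50 = -46.078, which is < -45.22
This sign pattern matches Theta.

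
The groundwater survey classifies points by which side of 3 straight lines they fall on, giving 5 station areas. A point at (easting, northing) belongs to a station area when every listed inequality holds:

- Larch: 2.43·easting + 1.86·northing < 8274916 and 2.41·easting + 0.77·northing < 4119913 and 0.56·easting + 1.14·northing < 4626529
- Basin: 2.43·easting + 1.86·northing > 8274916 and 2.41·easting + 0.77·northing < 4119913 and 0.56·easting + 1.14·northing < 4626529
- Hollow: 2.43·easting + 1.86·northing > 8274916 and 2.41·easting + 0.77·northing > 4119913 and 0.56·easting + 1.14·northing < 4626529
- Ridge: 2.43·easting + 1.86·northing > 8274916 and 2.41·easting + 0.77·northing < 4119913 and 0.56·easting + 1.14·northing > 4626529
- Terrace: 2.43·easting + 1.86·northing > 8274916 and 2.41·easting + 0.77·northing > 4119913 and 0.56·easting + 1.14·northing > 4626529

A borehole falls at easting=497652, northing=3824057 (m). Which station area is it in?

Terrace

2.43·497652 + 1.86·3824057 = 8322040.380, which is > 8274916
2.41·497652 + 0.77·3824057 = 4143865.210, which is > 4119913
0.56·497652 + 1.14·3824057 = 4638110.100, which is > 4626529
This sign pattern matches Terrace.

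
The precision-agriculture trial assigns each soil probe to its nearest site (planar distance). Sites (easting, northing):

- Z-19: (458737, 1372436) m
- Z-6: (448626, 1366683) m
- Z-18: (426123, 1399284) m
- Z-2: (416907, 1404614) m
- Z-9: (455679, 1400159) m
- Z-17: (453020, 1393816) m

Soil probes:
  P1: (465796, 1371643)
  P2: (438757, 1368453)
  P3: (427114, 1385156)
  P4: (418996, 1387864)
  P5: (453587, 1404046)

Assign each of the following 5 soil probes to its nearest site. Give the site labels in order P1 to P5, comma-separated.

P1 → Z-19 (d²=50458330.00)
P2 → Z-6 (d²=100530061.00)
P3 → Z-18 (d²=200582465.00)
P4 → Z-18 (d²=181210529.00)
P5 → Z-9 (d²=19485233.00)

Z-19, Z-6, Z-18, Z-18, Z-9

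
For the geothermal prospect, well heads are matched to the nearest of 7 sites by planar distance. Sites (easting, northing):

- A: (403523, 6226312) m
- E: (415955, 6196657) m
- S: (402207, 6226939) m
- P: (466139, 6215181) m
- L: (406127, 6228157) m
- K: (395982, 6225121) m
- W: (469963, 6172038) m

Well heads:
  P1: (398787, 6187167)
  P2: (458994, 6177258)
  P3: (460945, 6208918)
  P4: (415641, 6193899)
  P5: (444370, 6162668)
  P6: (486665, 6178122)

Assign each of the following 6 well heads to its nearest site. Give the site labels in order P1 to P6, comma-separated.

E, W, P, E, W, W

P1 → E (d²=384800324.00)
P2 → W (d²=147567361.00)
P3 → P (d²=66202805.00)
P4 → E (d²=7705160.00)
P5 → W (d²=742798549.00)
P6 → W (d²=315971860.00)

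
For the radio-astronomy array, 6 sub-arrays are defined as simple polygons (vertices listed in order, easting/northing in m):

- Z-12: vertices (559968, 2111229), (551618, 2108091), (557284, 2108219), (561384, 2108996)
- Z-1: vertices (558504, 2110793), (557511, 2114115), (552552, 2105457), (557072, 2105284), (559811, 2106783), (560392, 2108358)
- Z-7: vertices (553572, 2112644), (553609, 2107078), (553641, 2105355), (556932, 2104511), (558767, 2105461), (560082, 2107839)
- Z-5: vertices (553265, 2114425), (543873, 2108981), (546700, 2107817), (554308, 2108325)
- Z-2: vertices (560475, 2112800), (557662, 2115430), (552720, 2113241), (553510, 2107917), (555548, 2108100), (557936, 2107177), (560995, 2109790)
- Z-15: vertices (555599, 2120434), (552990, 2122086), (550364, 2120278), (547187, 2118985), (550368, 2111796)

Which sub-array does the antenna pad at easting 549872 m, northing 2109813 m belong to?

Cast a ray rightward from (549872, 2109813). For each polygon, the edges (by vertex number in listed order) whose endpoints lie on opposite sides of northing = 2109813, where each meets that height, and whether that is right or left of the point:
Z-12: 1–2 at easting≈556200.1 (right), 4–1 at easting≈560865.9 (right) → 2 crossings.
Z-1: 2–3 at easting≈555047.0 (right), 6–1 at easting≈559263.9 (right) → 2 crossings.
Z-7: 1–2 at easting≈553590.8 (right), 6–1 at easting≈557407.5 (right) → 2 crossings.
Z-5: 1–2 at easting≈545308.4 (left), 4–1 at easting≈554053.6 (right) → 1 crossing.
Z-2: 3–4 at easting≈553228.7 (right), 7–1 at easting≈560991.0 (right) → 2 crossings.
Z-15: no edge straddles that height → 0 crossings.
Only Z-5 has an odd count, so the point is inside Z-5.

Z-5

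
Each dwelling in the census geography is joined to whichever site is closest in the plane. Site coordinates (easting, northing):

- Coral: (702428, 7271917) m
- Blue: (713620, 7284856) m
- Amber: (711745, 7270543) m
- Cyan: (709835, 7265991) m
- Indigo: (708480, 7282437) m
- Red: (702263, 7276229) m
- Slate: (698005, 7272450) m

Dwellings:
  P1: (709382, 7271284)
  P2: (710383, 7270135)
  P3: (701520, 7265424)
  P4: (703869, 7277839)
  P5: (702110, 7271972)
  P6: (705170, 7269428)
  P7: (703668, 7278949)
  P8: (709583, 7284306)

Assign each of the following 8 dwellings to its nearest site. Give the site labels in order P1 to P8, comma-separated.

P1 → Amber (d²=6132850.00)
P2 → Amber (d²=2021508.00)
P3 → Coral (d²=42983513.00)
P4 → Red (d²=5171336.00)
P5 → Coral (d²=104149.00)
P6 → Coral (d²=13713685.00)
P7 → Red (d²=9372425.00)
P8 → Indigo (d²=4709770.00)

Amber, Amber, Coral, Red, Coral, Coral, Red, Indigo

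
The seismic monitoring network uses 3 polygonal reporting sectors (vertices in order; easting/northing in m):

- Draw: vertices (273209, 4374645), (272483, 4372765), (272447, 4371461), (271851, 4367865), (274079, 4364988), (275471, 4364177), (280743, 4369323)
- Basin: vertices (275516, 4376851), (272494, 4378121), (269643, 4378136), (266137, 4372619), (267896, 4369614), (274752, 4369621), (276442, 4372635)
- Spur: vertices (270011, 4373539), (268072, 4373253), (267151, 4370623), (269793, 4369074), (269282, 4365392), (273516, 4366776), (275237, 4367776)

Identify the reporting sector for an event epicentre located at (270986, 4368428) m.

Cast a ray rightward from (270986, 4368428). For each polygon, the edges (by vertex number in listed order) whose endpoints lie on opposite sides of northing = 4368428, where each meets that height, and whether that is right or left of the point:
Draw: 3–4 at easting≈271944.3 (right), 6–7 at easting≈279826.1 (right) → 2 crossings.
Basin: no edge straddles that height → 0 crossings.
Spur: 4–5 at easting≈269703.3 (left), 7–1 at easting≈274645.8 (right) → 1 crossing.
Only Spur has an odd count, so the point is inside Spur.

Spur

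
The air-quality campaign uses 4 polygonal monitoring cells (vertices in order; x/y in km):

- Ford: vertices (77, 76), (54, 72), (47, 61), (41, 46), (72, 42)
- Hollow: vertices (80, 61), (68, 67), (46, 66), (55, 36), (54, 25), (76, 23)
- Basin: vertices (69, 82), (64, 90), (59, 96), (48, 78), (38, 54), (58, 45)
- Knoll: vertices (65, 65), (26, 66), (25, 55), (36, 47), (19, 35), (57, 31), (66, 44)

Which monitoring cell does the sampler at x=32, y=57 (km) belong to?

Knoll

Cast a ray rightward from (32, 57). For each polygon, the edges (by vertex number in listed order) whose endpoints lie on opposite sides of y = 57, where each meets that height, and whether that is right or left of the point:
Ford: 3–4 at x≈45.4 (right), 5–1 at x≈74.2 (right) → 2 crossings.
Hollow: 3–4 at x≈48.7 (right), 6–1 at x≈79.6 (right) → 2 crossings.
Basin: 4–5 at x≈39.2 (right), 6–1 at x≈61.6 (right) → 2 crossings.
Knoll: 2–3 at x≈25.2 (left), 7–1 at x≈65.4 (right) → 1 crossing.
Only Knoll has an odd count, so the point is inside Knoll.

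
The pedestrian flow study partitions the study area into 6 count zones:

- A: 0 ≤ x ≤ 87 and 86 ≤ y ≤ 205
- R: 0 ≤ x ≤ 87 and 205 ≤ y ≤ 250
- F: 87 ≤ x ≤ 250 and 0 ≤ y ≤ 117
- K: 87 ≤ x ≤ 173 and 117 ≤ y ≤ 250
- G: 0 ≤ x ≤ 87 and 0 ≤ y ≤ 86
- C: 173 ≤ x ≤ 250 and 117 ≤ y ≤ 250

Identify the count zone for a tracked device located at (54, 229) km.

The point has x = 54 and y = 229.
Only R satisfies 0 ≤ x ≤ 87 and 205 ≤ y ≤ 250.

R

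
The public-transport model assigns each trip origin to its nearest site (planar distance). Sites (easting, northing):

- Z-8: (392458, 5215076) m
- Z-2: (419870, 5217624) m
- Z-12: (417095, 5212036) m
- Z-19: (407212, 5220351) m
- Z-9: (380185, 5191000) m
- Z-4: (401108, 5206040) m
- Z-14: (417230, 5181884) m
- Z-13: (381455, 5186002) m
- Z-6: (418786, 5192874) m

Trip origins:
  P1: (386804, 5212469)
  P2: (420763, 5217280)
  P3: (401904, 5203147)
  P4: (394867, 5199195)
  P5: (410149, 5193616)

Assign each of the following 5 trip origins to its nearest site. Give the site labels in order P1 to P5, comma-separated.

Z-8, Z-2, Z-4, Z-4, Z-6

P1 → Z-8 (d²=38764165.00)
P2 → Z-2 (d²=915785.00)
P3 → Z-4 (d²=9003065.00)
P4 → Z-4 (d²=85804106.00)
P5 → Z-6 (d²=75148333.00)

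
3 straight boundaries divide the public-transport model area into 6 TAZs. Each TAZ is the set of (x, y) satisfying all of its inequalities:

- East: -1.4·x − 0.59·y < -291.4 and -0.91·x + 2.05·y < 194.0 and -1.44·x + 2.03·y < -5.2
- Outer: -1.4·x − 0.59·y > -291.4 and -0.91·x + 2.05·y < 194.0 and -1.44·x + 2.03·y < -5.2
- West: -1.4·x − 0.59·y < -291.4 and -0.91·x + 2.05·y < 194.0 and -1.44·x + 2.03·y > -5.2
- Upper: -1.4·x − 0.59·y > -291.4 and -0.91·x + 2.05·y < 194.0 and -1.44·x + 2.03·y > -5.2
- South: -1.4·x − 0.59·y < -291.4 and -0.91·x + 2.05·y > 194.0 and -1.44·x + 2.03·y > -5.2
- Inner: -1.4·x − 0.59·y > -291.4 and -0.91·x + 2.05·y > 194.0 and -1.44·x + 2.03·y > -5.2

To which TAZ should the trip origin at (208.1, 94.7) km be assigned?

-1.4·208.1 − 0.59·94.7 = -347.213, which is < -291.4
-0.91·208.1 + 2.05·94.7 = 4.764, which is < 194.0
-1.44·208.1 + 2.03·94.7 = -107.423, which is < -5.2
This sign pattern matches East.

East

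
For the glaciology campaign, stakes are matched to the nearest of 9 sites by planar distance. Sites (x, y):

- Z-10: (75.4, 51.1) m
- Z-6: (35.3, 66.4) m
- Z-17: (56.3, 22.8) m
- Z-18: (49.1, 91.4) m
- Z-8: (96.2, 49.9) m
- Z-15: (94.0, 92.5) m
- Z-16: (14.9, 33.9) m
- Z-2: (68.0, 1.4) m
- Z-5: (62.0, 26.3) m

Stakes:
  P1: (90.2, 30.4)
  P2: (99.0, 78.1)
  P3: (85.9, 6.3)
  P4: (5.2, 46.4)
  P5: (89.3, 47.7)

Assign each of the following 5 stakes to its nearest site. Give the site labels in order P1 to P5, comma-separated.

P1 → Z-8 (d²=416.25)
P2 → Z-15 (d²=232.36)
P3 → Z-2 (d²=344.42)
P4 → Z-16 (d²=250.34)
P5 → Z-8 (d²=52.45)

Z-8, Z-15, Z-2, Z-16, Z-8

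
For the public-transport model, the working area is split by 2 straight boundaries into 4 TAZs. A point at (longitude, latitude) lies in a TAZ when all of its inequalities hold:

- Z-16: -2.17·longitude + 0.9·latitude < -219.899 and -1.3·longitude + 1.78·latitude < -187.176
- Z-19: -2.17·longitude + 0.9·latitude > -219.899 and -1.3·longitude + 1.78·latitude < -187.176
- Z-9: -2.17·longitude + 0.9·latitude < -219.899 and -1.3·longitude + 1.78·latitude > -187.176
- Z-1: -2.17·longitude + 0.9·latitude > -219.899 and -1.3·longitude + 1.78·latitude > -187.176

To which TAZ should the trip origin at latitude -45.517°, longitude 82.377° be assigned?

-2.17·82.377 + 0.9·-45.517 = -219.723, which is > -219.899
-1.3·82.377 + 1.78·-45.517 = -188.110, which is < -187.176
This sign pattern matches Z-19.

Z-19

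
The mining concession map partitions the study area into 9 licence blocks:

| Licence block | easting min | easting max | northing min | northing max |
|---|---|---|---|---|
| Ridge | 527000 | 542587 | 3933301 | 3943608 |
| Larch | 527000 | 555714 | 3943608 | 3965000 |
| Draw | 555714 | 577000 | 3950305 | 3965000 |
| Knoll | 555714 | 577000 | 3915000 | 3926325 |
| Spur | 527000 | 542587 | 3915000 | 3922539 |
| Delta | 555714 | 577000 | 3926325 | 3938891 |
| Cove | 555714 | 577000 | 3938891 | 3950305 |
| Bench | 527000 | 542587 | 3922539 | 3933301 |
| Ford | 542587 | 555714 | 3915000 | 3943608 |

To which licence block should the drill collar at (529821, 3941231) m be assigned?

Ridge

The point has easting = 529821 and northing = 3941231.
Only Ridge satisfies 527000 ≤ easting ≤ 542587 and 3933301 ≤ northing ≤ 3943608.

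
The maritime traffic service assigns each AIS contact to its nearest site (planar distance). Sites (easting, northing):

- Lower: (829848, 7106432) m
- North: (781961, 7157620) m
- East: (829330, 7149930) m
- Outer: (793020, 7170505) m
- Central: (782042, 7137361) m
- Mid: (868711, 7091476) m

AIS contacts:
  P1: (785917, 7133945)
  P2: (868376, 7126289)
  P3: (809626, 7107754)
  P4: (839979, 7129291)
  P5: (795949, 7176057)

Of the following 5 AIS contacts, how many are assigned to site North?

P1 → Central
P2 → Mid
P3 → Lower
P4 → East
P5 → Outer
0 of the 5 go to North.

0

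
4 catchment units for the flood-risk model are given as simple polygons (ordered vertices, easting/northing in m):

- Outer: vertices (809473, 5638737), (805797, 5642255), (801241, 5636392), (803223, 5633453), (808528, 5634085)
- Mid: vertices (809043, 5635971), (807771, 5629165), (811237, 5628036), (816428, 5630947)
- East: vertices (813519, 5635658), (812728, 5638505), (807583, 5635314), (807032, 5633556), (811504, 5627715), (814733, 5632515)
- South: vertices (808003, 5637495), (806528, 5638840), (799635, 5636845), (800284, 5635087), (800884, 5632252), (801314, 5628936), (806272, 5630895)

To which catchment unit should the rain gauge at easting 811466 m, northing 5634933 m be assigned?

Cast a ray rightward from (811466, 5634933). For each polygon, the edges (by vertex number in listed order) whose endpoints lie on opposite sides of northing = 5634933, where each meets that height, and whether that is right or left of the point:
Outer: 3–4 at easting≈802224.9 (left), 5–1 at easting≈808700.3 (left) → 0 crossings.
Mid: 1–2 at easting≈808849.0 (left), 4–1 at easting≈810568.8 (left) → 0 crossings.
East: 3–4 at easting≈807463.6 (left), 6–1 at easting≈813799.0 (right) → 1 crossing.
South: 4–5 at easting≈800316.6 (left), 7–1 at easting≈807331.1 (left) → 0 crossings.
Only East has an odd count, so the point is inside East.

East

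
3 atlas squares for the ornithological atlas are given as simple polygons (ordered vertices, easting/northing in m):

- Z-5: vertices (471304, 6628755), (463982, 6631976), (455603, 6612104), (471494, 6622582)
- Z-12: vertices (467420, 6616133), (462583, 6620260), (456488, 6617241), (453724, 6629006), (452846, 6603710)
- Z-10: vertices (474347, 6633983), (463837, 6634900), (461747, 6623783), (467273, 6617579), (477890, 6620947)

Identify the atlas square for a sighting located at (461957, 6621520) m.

Cast a ray rightward from (461957, 6621520). For each polygon, the edges (by vertex number in listed order) whose endpoints lie on opposite sides of northing = 6621520, where each meets that height, and whether that is right or left of the point:
Z-5: 2–3 at easting≈459573.2 (left), 3–4 at easting≈469883.4 (right) → 1 crossing.
Z-12: 3–4 at easting≈455482.7 (left), 4–5 at easting≈453464.2 (left) → 0 crossings.
Z-10: 3–4 at easting≈463762.7 (right), 5–1 at easting≈477734.3 (right) → 2 crossings.
Only Z-5 has an odd count, so the point is inside Z-5.

Z-5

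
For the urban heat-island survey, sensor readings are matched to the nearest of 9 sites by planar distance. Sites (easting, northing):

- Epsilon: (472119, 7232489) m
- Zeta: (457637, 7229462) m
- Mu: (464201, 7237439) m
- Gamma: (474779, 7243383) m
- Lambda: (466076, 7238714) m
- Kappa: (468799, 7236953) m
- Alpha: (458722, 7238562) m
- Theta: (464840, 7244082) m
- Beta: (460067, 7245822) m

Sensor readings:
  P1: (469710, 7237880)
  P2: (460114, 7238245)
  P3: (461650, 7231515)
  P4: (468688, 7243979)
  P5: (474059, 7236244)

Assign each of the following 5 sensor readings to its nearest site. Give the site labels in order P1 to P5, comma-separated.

P1 → Kappa (d²=1689250.00)
P2 → Alpha (d²=2038153.00)
P3 → Zeta (d²=20318978.00)
P4 → Theta (d²=14817713.00)
P5 → Epsilon (d²=17863625.00)

Kappa, Alpha, Zeta, Theta, Epsilon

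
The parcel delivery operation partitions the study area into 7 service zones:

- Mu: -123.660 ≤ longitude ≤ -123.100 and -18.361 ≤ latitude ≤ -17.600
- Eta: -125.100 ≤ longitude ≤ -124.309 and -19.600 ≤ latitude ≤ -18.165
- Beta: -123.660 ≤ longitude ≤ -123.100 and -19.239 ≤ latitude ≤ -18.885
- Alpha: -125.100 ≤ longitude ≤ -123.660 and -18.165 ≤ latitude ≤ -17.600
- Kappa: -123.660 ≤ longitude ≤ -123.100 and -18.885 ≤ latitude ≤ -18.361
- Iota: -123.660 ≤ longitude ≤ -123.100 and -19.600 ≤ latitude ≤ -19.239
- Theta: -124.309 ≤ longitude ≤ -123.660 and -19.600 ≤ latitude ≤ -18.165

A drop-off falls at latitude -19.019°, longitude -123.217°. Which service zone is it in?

Beta

The point has longitude = -123.217 and latitude = -19.019.
Only Beta satisfies -123.660 ≤ longitude ≤ -123.100 and -19.239 ≤ latitude ≤ -18.885.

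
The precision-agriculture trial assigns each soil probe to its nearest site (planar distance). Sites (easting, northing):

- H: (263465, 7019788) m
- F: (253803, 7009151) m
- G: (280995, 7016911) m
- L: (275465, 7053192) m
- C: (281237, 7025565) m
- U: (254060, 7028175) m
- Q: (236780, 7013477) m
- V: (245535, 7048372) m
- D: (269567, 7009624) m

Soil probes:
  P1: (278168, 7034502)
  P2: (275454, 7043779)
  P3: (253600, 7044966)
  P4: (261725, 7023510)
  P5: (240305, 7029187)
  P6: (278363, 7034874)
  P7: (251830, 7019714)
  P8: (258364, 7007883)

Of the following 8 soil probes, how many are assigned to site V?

1

P1 → C
P2 → L
P3 → V
P4 → H
P5 → U
P6 → C
P7 → U
P8 → F
1 of the 8 goes to V.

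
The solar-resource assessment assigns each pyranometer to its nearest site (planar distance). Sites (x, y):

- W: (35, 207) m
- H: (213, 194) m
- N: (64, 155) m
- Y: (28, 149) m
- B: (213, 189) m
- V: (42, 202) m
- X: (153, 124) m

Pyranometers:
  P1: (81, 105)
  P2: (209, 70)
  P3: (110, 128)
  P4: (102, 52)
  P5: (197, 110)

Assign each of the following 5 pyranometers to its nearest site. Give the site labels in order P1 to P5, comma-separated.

P1 → N (d²=2789.00)
P2 → X (d²=6052.00)
P3 → X (d²=1865.00)
P4 → X (d²=7785.00)
P5 → X (d²=2132.00)

N, X, X, X, X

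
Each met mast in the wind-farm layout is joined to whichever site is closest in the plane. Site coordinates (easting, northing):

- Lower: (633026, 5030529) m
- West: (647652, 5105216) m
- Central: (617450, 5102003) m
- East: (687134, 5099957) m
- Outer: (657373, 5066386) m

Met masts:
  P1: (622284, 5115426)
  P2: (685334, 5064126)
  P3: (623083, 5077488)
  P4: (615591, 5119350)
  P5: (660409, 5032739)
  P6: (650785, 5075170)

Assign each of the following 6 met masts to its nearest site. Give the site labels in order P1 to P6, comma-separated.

P1 → Central (d²=203544485.00)
P2 → Outer (d²=786925121.00)
P3 → Central (d²=632715914.00)
P4 → Central (d²=304374290.00)
P5 → Lower (d²=754712789.00)
P6 → Outer (d²=120560400.00)

Central, Outer, Central, Central, Lower, Outer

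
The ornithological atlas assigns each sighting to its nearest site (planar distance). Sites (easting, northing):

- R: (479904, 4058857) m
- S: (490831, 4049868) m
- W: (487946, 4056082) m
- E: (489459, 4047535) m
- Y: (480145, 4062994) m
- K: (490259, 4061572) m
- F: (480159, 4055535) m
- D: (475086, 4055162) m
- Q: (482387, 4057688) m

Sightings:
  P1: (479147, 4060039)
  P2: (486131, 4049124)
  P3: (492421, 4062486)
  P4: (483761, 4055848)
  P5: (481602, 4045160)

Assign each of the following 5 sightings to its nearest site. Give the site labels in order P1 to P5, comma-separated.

R, E, K, Q, E

P1 → R (d²=1970173.00)
P2 → E (d²=13600505.00)
P3 → K (d²=5509640.00)
P4 → Q (d²=5273476.00)
P5 → E (d²=67373074.00)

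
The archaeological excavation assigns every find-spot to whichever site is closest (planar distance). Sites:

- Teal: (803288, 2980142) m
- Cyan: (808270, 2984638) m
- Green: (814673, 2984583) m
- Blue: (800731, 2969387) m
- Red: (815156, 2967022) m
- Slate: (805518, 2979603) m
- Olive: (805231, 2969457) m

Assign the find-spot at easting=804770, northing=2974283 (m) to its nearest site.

Squared distances to each site:
Teal: 36524205.000; Cyan: 119476025.000; Green: 204159409.000; Blue: 40284337.000; Red: 160591117.000; Slate: 28861904.000; Olive: 23502797.000.
Minimum at Olive.

Olive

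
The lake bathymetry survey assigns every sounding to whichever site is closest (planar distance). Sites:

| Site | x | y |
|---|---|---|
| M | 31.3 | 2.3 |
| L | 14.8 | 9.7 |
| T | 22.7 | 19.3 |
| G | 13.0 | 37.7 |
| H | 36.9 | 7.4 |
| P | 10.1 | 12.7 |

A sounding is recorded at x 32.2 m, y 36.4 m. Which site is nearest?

G

Squared distances to each site:
M: 1163.620; L: 1015.650; T: 382.660; G: 370.330; H: 863.090; P: 1050.100.
Minimum at G.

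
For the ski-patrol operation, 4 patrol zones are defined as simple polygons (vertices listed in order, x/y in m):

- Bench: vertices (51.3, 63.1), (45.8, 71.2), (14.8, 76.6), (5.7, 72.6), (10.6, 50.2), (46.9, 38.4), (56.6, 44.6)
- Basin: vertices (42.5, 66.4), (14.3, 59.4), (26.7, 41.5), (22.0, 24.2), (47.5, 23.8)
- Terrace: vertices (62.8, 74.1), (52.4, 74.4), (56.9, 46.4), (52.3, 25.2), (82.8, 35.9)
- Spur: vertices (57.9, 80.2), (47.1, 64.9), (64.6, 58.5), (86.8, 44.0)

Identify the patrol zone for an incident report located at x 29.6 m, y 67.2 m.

Bench

Cast a ray rightward from (29.6, 67.2). For each polygon, the edges (by vertex number in listed order) whose endpoints lie on opposite sides of y = 67.2, where each meets that height, and whether that is right or left of the point:
Bench: 1–2 at x≈48.52 (right), 4–5 at x≈6.88 (left) → 1 crossing.
Basin: no edge straddles that height → 0 crossings.
Terrace: 2–3 at x≈53.56 (right), 5–1 at x≈66.41 (right) → 2 crossings.
Spur: 1–2 at x≈48.72 (right), 4–1 at x≈68.28 (right) → 2 crossings.
Only Bench has an odd count, so the point is inside Bench.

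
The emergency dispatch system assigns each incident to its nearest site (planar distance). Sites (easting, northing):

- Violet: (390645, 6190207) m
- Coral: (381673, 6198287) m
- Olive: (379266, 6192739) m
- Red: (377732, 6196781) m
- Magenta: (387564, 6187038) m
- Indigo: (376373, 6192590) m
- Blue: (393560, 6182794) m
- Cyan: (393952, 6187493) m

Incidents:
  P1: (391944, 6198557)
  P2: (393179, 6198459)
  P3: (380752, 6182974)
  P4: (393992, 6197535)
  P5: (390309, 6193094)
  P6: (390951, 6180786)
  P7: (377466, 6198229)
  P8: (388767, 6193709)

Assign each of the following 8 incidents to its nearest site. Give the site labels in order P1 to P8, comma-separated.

P1 → Violet (d²=71409901.00)
P2 → Violet (d²=74516660.00)
P3 → Magenta (d²=62919440.00)
P4 → Violet (d²=64901993.00)
P5 → Violet (d²=8447665.00)
P6 → Blue (d²=10838945.00)
P7 → Red (d²=2167460.00)
P8 → Violet (d²=15790888.00)

Violet, Violet, Magenta, Violet, Violet, Blue, Red, Violet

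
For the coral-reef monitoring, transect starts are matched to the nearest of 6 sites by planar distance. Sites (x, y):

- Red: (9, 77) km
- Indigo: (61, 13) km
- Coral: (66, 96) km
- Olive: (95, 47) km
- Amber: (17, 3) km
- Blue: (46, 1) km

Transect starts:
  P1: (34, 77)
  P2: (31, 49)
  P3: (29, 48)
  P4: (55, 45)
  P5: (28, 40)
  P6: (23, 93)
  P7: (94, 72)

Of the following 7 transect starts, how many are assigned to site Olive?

1

P1 → Red
P2 → Red
P3 → Red
P4 → Indigo
P5 → Amber
P6 → Red
P7 → Olive
1 of the 7 goes to Olive.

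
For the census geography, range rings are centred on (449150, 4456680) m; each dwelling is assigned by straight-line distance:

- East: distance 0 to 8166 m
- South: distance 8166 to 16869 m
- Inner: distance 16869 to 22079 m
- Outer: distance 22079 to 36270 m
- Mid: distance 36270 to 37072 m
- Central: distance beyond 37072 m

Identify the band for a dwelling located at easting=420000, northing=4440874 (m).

Outer

Distance = √((420000−449150)² + (4440874−4456680)²) = √(849722500.000 + 249829636.000) = 33159.495 m.
22079 ≤ 33159.495 < 36270 → Outer.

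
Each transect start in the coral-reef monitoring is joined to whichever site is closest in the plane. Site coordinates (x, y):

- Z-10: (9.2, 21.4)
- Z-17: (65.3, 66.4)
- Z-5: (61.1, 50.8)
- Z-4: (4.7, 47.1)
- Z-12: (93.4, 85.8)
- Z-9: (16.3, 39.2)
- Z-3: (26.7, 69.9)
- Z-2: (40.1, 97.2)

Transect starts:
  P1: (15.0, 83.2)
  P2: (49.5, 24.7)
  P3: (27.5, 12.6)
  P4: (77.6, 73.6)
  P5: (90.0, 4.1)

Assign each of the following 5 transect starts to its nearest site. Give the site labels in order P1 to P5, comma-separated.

P1 → Z-3 (d²=313.78)
P2 → Z-5 (d²=815.77)
P3 → Z-10 (d²=412.33)
P4 → Z-17 (d²=203.13)
P5 → Z-5 (d²=3016.10)

Z-3, Z-5, Z-10, Z-17, Z-5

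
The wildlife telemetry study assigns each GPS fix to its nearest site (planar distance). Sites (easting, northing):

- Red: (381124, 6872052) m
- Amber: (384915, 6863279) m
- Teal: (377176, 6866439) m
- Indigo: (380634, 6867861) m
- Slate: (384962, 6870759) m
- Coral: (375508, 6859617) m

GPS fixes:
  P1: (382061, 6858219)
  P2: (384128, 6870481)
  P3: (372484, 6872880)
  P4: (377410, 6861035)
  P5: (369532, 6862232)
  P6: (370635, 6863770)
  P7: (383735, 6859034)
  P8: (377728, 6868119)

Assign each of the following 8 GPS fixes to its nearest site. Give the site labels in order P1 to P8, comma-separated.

Amber, Slate, Teal, Coral, Coral, Coral, Amber, Teal

P1 → Amber (d²=33748916.00)
P2 → Slate (d²=772840.00)
P3 → Teal (d²=63501345.00)
P4 → Coral (d²=5628328.00)
P5 → Coral (d²=42550801.00)
P6 → Coral (d²=40993538.00)
P7 → Amber (d²=19412425.00)
P8 → Teal (d²=3127104.00)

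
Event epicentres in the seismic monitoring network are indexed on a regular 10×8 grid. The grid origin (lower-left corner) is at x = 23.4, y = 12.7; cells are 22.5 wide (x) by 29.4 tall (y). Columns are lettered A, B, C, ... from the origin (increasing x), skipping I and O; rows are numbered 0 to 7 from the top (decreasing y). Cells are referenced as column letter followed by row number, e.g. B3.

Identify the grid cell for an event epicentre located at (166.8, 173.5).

G2

Column index: ⌊(166.8 − 23.4) / 22.5⌋ = ⌊6.373⌋ = 6 → column G
Row offset from origin: ⌊(173.5 − 12.7) / 29.4⌋ = ⌊5.469⌋ = 5 → row 2 (counted from top)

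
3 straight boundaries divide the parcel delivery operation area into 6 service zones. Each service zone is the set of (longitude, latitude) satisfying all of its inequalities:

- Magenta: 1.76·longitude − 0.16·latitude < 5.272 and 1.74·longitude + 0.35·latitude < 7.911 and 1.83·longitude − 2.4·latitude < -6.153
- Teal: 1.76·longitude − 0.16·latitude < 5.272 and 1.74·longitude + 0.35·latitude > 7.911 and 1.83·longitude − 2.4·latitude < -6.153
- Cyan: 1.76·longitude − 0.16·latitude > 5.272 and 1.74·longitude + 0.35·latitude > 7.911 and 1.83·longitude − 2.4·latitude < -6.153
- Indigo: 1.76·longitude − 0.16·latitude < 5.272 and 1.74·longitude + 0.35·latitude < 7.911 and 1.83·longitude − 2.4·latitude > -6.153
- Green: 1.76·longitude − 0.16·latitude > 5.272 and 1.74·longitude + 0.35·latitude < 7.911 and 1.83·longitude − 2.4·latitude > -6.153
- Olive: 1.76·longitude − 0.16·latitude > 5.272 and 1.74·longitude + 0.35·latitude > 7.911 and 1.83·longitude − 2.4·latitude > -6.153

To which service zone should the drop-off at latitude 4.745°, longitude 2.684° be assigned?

Magenta

1.76·2.684 − 0.16·4.745 = 3.965, which is < 5.272
1.74·2.684 + 0.35·4.745 = 6.331, which is < 7.911
1.83·2.684 − 2.4·4.745 = -6.476, which is < -6.153
This sign pattern matches Magenta.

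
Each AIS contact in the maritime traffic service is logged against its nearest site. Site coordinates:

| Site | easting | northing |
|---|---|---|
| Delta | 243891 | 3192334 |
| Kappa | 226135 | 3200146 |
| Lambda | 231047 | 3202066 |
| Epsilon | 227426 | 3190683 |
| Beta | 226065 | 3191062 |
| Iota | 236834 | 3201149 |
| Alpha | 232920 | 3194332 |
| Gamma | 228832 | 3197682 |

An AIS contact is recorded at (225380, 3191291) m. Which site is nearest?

Squared distances to each site:
Delta: 343744970.000; Kappa: 78981050.000; Lambda: 148215514.000; Epsilon: 4555780.000; Beta: 521666.000; Iota: 228374280.000; Alpha: 66099281.000; Gamma: 52761185.000.
Minimum at Beta.

Beta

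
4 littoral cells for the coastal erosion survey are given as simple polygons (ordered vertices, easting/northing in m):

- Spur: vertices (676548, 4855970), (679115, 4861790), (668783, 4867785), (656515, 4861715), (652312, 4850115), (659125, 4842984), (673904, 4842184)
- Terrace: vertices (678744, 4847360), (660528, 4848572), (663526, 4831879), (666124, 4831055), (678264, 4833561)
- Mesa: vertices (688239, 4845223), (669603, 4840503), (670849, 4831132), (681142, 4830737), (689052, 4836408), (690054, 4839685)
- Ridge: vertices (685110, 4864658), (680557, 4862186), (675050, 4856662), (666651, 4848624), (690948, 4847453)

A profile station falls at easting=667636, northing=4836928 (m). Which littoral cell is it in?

Cast a ray rightward from (667636, 4836928). For each polygon, the edges (by vertex number in listed order) whose endpoints lie on opposite sides of northing = 4836928, where each meets that height, and whether that is right or left of the point:
Spur: no edge straddles that height → 0 crossings.
Terrace: 2–3 at easting≈662619.2 (left), 5–1 at easting≈678381.1 (right) → 1 crossing.
Mesa: 2–3 at easting≈670078.3 (right), 5–6 at easting≈689211.0 (right) → 2 crossings.
Ridge: no edge straddles that height → 0 crossings.
Only Terrace has an odd count, so the point is inside Terrace.

Terrace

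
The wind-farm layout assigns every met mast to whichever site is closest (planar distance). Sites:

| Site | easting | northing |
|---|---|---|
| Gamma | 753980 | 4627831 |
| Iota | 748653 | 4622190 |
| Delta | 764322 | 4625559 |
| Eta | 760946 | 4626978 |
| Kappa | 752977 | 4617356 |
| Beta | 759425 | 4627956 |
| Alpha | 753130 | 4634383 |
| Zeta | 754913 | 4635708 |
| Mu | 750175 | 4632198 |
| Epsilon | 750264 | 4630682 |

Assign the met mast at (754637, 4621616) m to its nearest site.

Kappa

Squared distances to each site:
Gamma: 39057874.000; Iota: 36137732.000; Delta: 109346474.000; Eta: 68554525.000; Kappa: 20903200.000; Beta: 63120544.000; Alpha: 165267338.000; Zeta: 198660640.000; Mu: 131888168.000; Epsilon: 101315485.000.
Minimum at Kappa.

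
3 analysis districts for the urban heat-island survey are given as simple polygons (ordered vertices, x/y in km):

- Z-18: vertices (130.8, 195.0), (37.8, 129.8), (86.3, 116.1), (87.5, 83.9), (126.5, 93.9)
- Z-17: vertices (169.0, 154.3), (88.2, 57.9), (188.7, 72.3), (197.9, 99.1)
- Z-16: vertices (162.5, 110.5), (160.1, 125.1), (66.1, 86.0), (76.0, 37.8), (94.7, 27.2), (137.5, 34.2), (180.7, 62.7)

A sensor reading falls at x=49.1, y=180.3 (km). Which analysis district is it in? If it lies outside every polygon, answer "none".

Cast a ray rightward from (49.1, 180.3). For each polygon, the edges (by vertex number in listed order) whose endpoints lie on opposite sides of y = 180.3, where each meets that height, and whether that is right or left of the point:
Z-18: 1–2 at x≈109.83 (right), 5–1 at x≈130.17 (right) → 2 crossings.
Z-17: no edge straddles that height → 0 crossings.
Z-16: no edge straddles that height → 0 crossings.
All counts are even, so the point lies outside every listed polygon.

none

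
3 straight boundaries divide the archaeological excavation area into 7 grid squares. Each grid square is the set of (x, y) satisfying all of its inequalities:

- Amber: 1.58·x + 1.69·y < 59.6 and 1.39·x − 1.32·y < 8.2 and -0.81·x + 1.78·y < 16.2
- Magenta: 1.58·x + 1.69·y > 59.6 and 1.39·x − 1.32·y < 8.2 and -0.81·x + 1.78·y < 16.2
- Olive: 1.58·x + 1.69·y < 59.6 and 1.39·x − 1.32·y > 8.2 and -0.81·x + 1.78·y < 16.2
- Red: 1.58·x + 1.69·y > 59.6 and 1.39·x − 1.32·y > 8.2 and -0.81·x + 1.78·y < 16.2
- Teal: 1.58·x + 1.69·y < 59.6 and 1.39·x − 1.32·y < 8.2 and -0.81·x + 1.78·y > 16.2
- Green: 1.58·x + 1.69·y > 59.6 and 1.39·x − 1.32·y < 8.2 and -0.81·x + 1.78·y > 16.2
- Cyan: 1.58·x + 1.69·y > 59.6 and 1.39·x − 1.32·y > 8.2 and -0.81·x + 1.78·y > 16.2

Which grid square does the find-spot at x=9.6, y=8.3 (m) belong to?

Amber

1.58·9.6 + 1.69·8.3 = 29.195, which is < 59.6
1.39·9.6 − 1.32·8.3 = 2.388, which is < 8.2
-0.81·9.6 + 1.78·8.3 = 6.998, which is < 16.2
This sign pattern matches Amber.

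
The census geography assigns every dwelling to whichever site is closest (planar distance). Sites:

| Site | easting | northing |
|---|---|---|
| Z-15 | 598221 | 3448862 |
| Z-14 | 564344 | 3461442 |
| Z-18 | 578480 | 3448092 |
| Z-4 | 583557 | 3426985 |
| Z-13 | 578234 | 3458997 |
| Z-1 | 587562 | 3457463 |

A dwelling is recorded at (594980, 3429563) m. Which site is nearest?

Z-4

Squared distances to each site:
Z-15: 382955482.000; Z-14: 1954835137.000; Z-18: 615573841.000; Z-4: 137131013.000; Z-13: 1146788872.000; Z-1: 833436724.000.
Minimum at Z-4.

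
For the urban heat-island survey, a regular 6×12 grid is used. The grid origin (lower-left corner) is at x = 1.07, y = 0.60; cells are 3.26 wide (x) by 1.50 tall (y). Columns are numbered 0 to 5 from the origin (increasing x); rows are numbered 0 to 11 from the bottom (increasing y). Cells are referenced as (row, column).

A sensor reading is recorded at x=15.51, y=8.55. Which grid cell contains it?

Column index: ⌊(15.51 − 1.07) / 3.26⌋ = ⌊4.429⌋ = 4
Row offset from origin: ⌊(8.55 − 0.60) / 1.50⌋ = ⌊5.300⌋ = 5 → row 5

(5, 4)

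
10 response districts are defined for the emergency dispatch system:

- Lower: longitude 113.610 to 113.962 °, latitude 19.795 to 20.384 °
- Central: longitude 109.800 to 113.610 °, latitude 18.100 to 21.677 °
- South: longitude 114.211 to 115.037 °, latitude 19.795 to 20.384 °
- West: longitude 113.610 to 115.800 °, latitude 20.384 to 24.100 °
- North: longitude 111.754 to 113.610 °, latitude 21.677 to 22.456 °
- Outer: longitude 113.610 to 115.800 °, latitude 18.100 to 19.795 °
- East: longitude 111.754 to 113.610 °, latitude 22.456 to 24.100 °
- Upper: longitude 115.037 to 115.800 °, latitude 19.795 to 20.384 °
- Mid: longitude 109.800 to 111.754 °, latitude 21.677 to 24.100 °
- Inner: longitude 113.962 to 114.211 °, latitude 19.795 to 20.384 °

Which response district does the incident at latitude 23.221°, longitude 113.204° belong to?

The point has longitude = 113.204 and latitude = 23.221.
Only East satisfies 111.754 ≤ longitude ≤ 113.610 and 22.456 ≤ latitude ≤ 24.100.

East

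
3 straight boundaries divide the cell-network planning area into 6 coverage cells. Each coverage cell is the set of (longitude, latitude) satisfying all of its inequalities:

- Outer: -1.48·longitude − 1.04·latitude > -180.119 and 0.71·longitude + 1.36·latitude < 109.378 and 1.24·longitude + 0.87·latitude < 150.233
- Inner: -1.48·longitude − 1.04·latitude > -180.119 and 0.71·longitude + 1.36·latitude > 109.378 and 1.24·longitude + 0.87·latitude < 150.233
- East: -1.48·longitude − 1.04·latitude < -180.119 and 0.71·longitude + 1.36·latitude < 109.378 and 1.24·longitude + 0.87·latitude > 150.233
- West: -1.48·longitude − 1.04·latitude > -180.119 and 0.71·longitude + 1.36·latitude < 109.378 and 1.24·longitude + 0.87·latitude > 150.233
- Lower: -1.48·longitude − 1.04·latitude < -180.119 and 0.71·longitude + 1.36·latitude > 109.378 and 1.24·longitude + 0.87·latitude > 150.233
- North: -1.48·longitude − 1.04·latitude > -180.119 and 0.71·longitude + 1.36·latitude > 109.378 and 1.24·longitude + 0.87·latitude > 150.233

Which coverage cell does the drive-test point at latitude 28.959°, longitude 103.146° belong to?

Lower

-1.48·103.146 − 1.04·28.959 = -182.773, which is < -180.119
0.71·103.146 + 1.36·28.959 = 112.618, which is > 109.378
1.24·103.146 + 0.87·28.959 = 153.095, which is > 150.233
This sign pattern matches Lower.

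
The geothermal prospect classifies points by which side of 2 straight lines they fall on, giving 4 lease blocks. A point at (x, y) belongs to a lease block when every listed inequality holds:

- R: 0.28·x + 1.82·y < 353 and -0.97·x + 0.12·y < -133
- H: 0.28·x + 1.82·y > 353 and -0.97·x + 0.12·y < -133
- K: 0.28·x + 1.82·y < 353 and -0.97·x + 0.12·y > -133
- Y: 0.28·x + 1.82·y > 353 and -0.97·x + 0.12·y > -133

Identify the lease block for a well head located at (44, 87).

0.28·44 + 1.82·87 = 170.660, which is < 353
-0.97·44 + 0.12·87 = -32.240, which is > -133
This sign pattern matches K.

K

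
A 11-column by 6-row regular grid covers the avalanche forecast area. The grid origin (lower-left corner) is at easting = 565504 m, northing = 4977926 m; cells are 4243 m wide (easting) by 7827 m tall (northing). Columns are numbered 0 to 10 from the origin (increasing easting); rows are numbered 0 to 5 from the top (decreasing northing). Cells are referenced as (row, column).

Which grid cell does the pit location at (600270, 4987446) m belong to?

(4, 8)

Column index: ⌊(600270 − 565504) / 4243⌋ = ⌊8.194⌋ = 8
Row offset from origin: ⌊(4987446 − 4977926) / 7827⌋ = ⌊1.216⌋ = 1 → row 4 (counted from top)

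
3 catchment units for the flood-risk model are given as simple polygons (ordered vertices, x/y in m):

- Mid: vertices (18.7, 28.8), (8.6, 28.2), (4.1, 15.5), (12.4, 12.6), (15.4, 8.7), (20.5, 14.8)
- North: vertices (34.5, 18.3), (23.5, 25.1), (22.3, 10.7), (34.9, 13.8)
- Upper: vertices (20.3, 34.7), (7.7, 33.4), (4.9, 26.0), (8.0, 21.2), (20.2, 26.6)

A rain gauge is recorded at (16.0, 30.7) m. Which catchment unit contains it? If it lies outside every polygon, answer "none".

Cast a ray rightward from (16.0, 30.7). For each polygon, the edges (by vertex number in listed order) whose endpoints lie on opposite sides of y = 30.7, where each meets that height, and whether that is right or left of the point:
Mid: no edge straddles that height → 0 crossings.
North: no edge straddles that height → 0 crossings.
Upper: 2–3 at x≈6.68 (left), 5–1 at x≈20.25 (right) → 1 crossing.
Only Upper has an odd count, so the point is inside Upper.

Upper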